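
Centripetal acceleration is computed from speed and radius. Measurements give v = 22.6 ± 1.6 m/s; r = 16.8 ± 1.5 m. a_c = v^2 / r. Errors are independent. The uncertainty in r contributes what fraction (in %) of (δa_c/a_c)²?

28.5%

(δa_c/a_c)² = (2·δv/v)² + (-1·δr/r)²
  v term: (2×0.0708)² = 0.0200
  r term: (-1×0.0893)² = 0.00797
Total = 0.0280. Share from r = 0.00797/0.0280 = 0.285.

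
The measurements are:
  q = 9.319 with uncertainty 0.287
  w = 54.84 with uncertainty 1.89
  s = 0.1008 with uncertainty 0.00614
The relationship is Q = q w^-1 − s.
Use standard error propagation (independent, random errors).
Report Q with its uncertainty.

0.06913 ± 0.00997

Let p = q·w^-1 = 0.1699. δp/p = √((1·δq/q)² + (-1·δw/w)²) = √(0.000948 + 0.00119) = 0.0462, so δp = 0.00785.
Q = p − s: δQ = √(δp² + δs²) = √(6.17e-05 + 3.77e-05) = 0.00997
Q = 0.06913.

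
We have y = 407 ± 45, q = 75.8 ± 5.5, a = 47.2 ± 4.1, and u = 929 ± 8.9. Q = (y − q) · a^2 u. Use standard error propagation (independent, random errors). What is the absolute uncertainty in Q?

1.52e+08

Let w = y − q = 331. δw = √(δy² + δq²) = √(2020 + 30.2) = 45.3, so δw/w = 0.137.
Q is then a monomial in w, a, u:
δQ/Q = √((δw/w)² + (2·δa/a)² + (1·δu/u)²) = √(0.0187 + 0.0302 + 9.18e-05) = 0.221
Q = 6.85e+08, so δQ = 0.221 × 6.85e+08 = 1.52e+08.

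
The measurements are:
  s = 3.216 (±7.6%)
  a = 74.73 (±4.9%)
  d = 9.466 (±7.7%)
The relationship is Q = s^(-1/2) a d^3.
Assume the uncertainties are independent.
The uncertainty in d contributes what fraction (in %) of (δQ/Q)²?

(δQ/Q)² = (−½·δs/s)² + (1·δa/a)² + (3·δd/d)²
  s term: (-0.5×0.0760)² = 0.00144
  a term: (1×0.0490)² = 0.00240
  d term: (3×0.0770)² = 0.0534
Total = 0.0572. Share from d = 0.0534/0.0572 = 0.933.

93.3%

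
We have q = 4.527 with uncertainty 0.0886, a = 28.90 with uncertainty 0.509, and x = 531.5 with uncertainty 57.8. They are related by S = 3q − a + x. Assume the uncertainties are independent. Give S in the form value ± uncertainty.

Sums and differences: (δS)² = Σ (cᵢ δxᵢ)².
  (3·δq)² = 0.0706;  (δa)² = 0.259;  (δx)² = 3340
δS = √(3340) = 57.8
S = 516.2.

516.2 ± 57.8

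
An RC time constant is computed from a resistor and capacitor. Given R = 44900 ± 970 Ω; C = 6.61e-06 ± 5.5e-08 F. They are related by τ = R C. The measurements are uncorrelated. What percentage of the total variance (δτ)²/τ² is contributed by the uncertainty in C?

12.9%

(δτ/τ)² = (1·δR/R)² + (1·δC/C)²
  R term: (1×0.0216)² = 0.000467
  C term: (1×0.00832)² = 6.92e-05
Total = 0.000536. Share from C = 6.92e-05/0.000536 = 0.129.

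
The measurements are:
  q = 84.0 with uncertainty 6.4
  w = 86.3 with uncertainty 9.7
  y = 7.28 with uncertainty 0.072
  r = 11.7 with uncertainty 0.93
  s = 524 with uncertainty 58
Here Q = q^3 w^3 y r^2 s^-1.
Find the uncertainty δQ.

3.27e+11

For a monomial Q ∝ q^3, w^3, y, r^2, s^-1, fractional errors add in quadrature:
  (3·δq/q)² = (3×0.0762)² = 0.0522;  (3·δw/w)² = (3×0.112)² = 0.114;  (1·δy/y)² = (1×0.00989)² = 9.78e-05;  (2·δr/r)² = (2×0.0795)² = 0.0253;  (-1·δs/s)² = (-1×0.111)² = 0.0123
δQ/Q = √(0.204) = 0.451
Q = 7.25e+11, so δQ = 0.451 × 7.25e+11 = 3.27e+11.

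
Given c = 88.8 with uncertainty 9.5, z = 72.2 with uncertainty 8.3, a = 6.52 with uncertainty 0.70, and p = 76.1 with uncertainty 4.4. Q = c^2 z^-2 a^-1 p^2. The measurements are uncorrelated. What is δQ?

Products/powers → add relative errors in quadrature, weighted by exponent:
  (2·δc/c)² = (2×0.107)² = 0.0458;  (-2·δz/z)² = (-2×0.115)² = 0.0529;  (-1·δa/a)² = (-1×0.107)² = 0.0115;  (2·δp/p)² = (2×0.0578)² = 0.0134
δQ/Q = √(0.124) = 0.351
Q = 1340, so δQ = 0.351 × 1340 = 472.

472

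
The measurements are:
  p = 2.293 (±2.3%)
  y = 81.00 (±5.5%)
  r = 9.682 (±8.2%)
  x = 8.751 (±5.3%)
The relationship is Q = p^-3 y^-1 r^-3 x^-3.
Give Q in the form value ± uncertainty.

(1.684 ± 0.515) × 10^-9

Q is a product of powers, so relative uncertainties combine in quadrature:
  (-3·δp/p)² = (-3×0.0230)² = 0.00476;  (-1·δy/y)² = (-1×0.0550)² = 0.00302;  (-3·δr/r)² = (-3×0.0820)² = 0.0605;  (-3·δx/x)² = (-3×0.0530)² = 0.0253
δQ/Q = √(0.0936) = 0.306
Q = 1.684e-09, so δQ = 0.306 × 1.684e-09 = 5.15e-10.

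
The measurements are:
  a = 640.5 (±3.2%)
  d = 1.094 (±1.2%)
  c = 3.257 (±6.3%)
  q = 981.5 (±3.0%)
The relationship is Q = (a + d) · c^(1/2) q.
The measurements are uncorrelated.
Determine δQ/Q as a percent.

Let u = a + d = 641.6. δu = √(δa² + δd²) = √(420 + 0.000172) = 20.5, so δu/u = 0.0319.
Q is then a monomial in u, c, q:
δQ/Q = √((δu/u)² + (½·δc/c)² + (1·δq/q)²) = √(0.00102 + 0.000992 + 0.000900) = 0.0540

5.40%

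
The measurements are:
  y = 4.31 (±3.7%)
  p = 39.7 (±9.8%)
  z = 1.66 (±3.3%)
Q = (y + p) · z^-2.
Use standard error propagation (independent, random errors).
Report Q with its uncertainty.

16.0 ± 1.76

Let u = y + p = 44.0. δu = √(δy² + δp²) = √(0.0254 + 15.1) = 3.89, so δu/u = 0.0885.
Q is then a monomial in u, z:
δQ/Q = √((δu/u)² + (-2·δz/z)²) = √(0.00783 + 0.00436) = 0.110
Q = 16.0, so δQ = 0.110 × 16.0 = 1.76.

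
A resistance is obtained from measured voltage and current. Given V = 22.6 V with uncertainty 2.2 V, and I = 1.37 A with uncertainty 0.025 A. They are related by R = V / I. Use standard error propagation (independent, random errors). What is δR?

For a monomial R ∝ V, I^-1, fractional errors add in quadrature:
  (1·δV/V)² = (1×0.0973)² = 0.00948;  (-1·δI/I)² = (-1×0.0182)² = 0.000333
δR/R = √(0.00981) = 0.0990
R = 16.5 Ω, so δR = 0.0990 × 16.5 = 1.63 Ω.

1.63 Ω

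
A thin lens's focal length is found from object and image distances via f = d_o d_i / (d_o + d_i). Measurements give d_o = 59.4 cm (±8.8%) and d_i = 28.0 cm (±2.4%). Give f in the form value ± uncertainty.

∂f/∂d_o = (d_i/(d_o+d_i))² = 0.103;  ∂f/∂d_i = (d_o/(d_o+d_i))² = 0.462
δf = √((∂f/∂d_o · δd_o)² + (∂f/∂d_i · δd_i)²) = √(0.288 + 0.0963) = 0.620 cm
f = 19.0 cm.

19.0 ± 0.620 cm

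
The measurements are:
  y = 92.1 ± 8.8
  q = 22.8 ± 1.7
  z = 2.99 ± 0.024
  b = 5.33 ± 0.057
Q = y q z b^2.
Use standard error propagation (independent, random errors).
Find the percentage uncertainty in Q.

12.3%

Each factor contributes (exponent × relative error)² to (δQ/Q)²:
  (1·δy/y)² = (1×0.0955)² = 0.00913;  (1·δq/q)² = (1×0.0746)² = 0.00556;  (1·δz/z)² = (1×0.00803)² = 6.44e-05;  (2·δb/b)² = (2×0.0107)² = 0.000457
δQ/Q = √(0.0152) = 0.123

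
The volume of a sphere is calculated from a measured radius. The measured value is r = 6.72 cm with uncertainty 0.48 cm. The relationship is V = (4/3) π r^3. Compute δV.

272 cm^3

Since V is a product/quotient, work with relative uncertainties:
  (3·δr/r)² = (3×0.0714)² = 0.0459
δV/V = √(0.0459) = 0.214
V = 1270 cm^3, so δV = 0.214 × 1270 = 272 cm^3.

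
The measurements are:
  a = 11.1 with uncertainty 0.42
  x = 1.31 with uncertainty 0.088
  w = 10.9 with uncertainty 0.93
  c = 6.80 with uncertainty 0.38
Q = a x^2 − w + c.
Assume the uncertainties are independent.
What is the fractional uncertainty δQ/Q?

0.190

Let p = a·x^2 = 19.0. δp/p = √((1·δa/a)² + (2·δx/x)²) = √(0.00143 + 0.0181) = 0.140, so δp = 2.66.
Q = p − w + c: δQ = √(δp² + δw² + δc²) = √(7.07 + 0.865 + 0.144) = 2.84
Q = 14.9, so δQ/Q = 2.84/14.9 = 0.190.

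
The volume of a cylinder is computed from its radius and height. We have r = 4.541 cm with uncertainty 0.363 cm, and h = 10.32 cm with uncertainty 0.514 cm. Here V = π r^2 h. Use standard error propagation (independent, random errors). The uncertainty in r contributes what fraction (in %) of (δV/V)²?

(δV/V)² = (2·δr/r)² + (1·δh/h)²
  r term: (2×0.0799)² = 0.0256
  h term: (1×0.0498)² = 0.00248
Total = 0.0280. Share from r = 0.0256/0.0280 = 0.912.

91.2%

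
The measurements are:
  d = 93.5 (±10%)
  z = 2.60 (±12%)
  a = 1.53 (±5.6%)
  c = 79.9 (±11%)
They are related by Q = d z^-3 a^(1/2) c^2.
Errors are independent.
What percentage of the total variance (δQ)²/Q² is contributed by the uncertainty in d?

(δQ/Q)² = (1·δd/d)² + (-3·δz/z)² + (½·δa/a)² + (2·δc/c)²
  d term: (1×0.100)² = 0.0100
  z term: (-3×0.120)² = 0.130
  a term: (0.5×0.0560)² = 0.000784
  c term: (2×0.110)² = 0.0484
Total = 0.189. Share from d = 0.0100/0.189 = 0.0530.

5.30%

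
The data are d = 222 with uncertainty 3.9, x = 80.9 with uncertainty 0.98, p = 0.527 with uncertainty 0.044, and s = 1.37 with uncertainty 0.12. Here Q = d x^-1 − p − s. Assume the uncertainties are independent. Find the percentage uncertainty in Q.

16.6%

Let w = d·x^-1 = 2.74. δw/w = √((1·δd/d)² + (-1·δx/x)²) = √(0.000309 + 0.000147) = 0.0213, so δw = 0.0586.
Q = w − p − s: δQ = √(δw² + δp² + δs²) = √(0.00343 + 0.00194 + 0.0144) = 0.141
Q = 0.847, so δQ/Q = 0.141/0.847 = 0.166.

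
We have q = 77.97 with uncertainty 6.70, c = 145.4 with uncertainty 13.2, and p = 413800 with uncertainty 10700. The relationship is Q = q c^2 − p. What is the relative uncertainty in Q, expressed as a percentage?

Let w = q·c^2 = 1.648e+06. δw/w = √((1·δq/q)² + (2·δc/c)²) = √(0.00738 + 0.0330) = 0.201, so δw = 3.31e+05.
Q = w − p: δQ = √(δw² + δp²) = √(1.1e+11 + 1.14e+08) = 3.31e+05
Q = 1.235e+06, so δQ/Q = 3.31e+05/1.235e+06 = 0.268.

26.8%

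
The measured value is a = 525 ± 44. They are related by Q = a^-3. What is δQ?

Q ∝ a^-3, so δQ/Q = |-3| · δa/a = 3 × 0.0838 = 0.251.
Q = 6.91e-09, so δQ = 0.251 × 6.91e-09 = 1.74e-09.

1.74e-09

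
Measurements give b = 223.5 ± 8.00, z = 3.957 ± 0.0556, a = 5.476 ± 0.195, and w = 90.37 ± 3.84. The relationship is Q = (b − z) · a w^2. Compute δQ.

9.73e+05

Let u = b − z = 219.5. δu = √(δb² + δz²) = √(64.0 + 0.00309) = 8.00, so δu/u = 0.0364.
Q is then a monomial in u, a, w:
δQ/Q = √((δu/u)² + (1·δa/a)² + (2·δw/w)²) = √(0.00133 + 0.00127 + 0.00722) = 0.0991
Q = 9.818e+06, so δQ = 0.0991 × 9.818e+06 = 9.73e+05.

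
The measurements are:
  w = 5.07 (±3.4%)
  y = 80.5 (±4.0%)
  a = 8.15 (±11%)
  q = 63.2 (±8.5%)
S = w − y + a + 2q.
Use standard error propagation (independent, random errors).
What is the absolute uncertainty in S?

Each term contributes (cᵢ δxᵢ)² to (δS)²:
  (δw)² = 0.0297;  (δy)² = 10.4;  (δa)² = 0.804;  (2·δq)² = 115
δS = √(127) = 11.3

11.3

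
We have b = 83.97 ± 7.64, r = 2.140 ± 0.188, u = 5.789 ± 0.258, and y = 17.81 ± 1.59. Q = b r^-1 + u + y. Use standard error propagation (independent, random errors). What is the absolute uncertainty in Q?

Let p = b·r^-1 = 39.24. δp/p = √((1·δb/b)² + (-1·δr/r)²) = √(0.00828 + 0.00772) = 0.126, so δp = 4.96.
Q = p + u + y: δQ = √(δp² + δu² + δy²) = √(24.6 + 0.0666 + 2.53) = 5.22

5.22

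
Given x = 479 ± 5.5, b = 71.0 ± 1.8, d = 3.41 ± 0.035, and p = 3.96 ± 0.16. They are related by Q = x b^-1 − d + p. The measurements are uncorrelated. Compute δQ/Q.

Let w = x·b^-1 = 6.75. δw/w = √((1·δx/x)² + (-1·δb/b)²) = √(0.000132 + 0.000643) = 0.0278, so δw = 0.188.
Q = w − d + p: δQ = √(δw² + δd² + δp²) = √(0.0353 + 0.00123 + 0.0256) = 0.249
Q = 7.30, so δQ/Q = 0.249/7.30 = 0.0341.

0.0341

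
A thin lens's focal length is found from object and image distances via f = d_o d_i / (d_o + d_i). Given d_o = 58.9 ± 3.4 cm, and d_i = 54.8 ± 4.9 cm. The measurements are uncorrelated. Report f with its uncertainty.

∂f/∂d_o = (d_i/(d_o+d_i))² = 0.232;  ∂f/∂d_i = (d_o/(d_o+d_i))² = 0.268
δf = √((∂f/∂d_o · δd_o)² + (∂f/∂d_i · δd_i)²) = √(0.624 + 1.73) = 1.53 cm
f = 28.4 cm.

28.4 ± 1.53 cm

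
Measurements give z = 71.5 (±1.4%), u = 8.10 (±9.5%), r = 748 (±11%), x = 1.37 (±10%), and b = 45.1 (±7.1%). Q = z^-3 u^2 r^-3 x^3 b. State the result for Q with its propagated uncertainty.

Q is a product of powers, so relative uncertainties combine in quadrature:
  (-3·δz/z)² = (-3×0.0140)² = 0.00176;  (2·δu/u)² = (2×0.0950)² = 0.0361;  (-3·δr/r)² = (-3×0.110)² = 0.109;  (3·δx/x)² = (3×0.100)² = 0.0900;  (1·δb/b)² = (1×0.0710)² = 0.00504
δQ/Q = √(0.242) = 0.492
Q = 4.97e-11, so δQ = 0.492 × 4.97e-11 = 2.45e-11.

(4.97 ± 2.45) × 10^-11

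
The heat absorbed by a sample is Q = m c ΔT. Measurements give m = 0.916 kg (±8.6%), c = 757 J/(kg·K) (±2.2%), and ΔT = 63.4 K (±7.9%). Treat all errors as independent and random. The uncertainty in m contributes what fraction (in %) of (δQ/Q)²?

52.4%

(δQ/Q)² = (1·δm/m)² + (1·δc/c)² + (1·δΔT/ΔT)²
  m term: (1×0.0860)² = 0.00740
  c term: (1×0.0220)² = 0.000484
  ΔT term: (1×0.0790)² = 0.00624
Total = 0.0141. Share from m = 0.00740/0.0141 = 0.524.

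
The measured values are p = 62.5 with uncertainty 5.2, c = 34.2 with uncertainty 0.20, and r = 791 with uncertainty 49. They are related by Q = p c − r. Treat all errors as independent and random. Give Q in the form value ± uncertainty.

1350 ± 185

Let w = p·c = 2140. δw/w = √((1·δp/p)² + (1·δc/c)²) = √(0.00692 + 3.42e-05) = 0.0834, so δw = 178.
Q = w − r: δQ = √(δw² + δr²) = √(31800 + 2400) = 185
Q = 1350.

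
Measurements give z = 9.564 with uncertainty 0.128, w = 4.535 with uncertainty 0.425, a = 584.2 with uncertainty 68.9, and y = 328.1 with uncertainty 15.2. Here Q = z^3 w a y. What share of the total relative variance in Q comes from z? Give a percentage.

6.09%

(δQ/Q)² = (3·δz/z)² + (1·δw/w)² + (1·δa/a)² + (1·δy/y)²
  z term: (3×0.0134)² = 0.00161
  w term: (1×0.0937)² = 0.00878
  a term: (1×0.118)² = 0.0139
  y term: (1×0.0463)² = 0.00215
Total = 0.0265. Share from z = 0.00161/0.0265 = 0.0609.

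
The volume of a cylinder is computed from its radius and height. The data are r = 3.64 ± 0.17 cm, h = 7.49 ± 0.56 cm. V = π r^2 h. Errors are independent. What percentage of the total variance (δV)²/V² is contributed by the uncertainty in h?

(δV/V)² = (2·δr/r)² + (1·δh/h)²
  r term: (2×0.0467)² = 0.00872
  h term: (1×0.0748)² = 0.00559
Total = 0.0143. Share from h = 0.00559/0.0143 = 0.391.

39.1%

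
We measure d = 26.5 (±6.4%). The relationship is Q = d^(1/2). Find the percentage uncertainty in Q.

3.20%

Since Q is a product/quotient, work with relative uncertainties:
  (½·δd/d)² = (0.5×0.0640)² = 0.00102
δQ/Q = √(0.00102) = 0.0320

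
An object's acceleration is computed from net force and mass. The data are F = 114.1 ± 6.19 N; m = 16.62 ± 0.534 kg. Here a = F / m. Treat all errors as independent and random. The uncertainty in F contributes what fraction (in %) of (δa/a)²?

(δa/a)² = (1·δF/F)² + (-1·δm/m)²
  F term: (1×0.0543)² = 0.00294
  m term: (-1×0.0321)² = 0.00103
Total = 0.00398. Share from F = 0.00294/0.00398 = 0.740.

74.0%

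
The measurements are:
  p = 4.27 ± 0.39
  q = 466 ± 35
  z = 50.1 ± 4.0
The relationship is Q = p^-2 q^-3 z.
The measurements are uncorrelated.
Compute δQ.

8.17e-09

Each factor contributes (exponent × relative error)² to (δQ/Q)²:
  (-2·δp/p)² = (-2×0.0913)² = 0.0334;  (-3·δq/q)² = (-3×0.0751)² = 0.0508;  (1·δz/z)² = (1×0.0798)² = 0.00637
δQ/Q = √(0.0905) = 0.301
Q = 2.72e-08, so δQ = 0.301 × 2.72e-08 = 8.17e-09.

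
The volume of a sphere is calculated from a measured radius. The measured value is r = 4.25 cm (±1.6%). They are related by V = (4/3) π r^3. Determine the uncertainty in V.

15.4 cm^3

Products/powers → add relative errors in quadrature, weighted by exponent:
  (3·δr/r)² = (3×0.0160)² = 0.00230
δV/V = √(0.00230) = 0.0480
V = 322 cm^3, so δV = 0.0480 × 322 = 15.4 cm^3.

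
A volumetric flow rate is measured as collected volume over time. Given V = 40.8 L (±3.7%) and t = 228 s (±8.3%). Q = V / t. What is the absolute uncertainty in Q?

Products/powers → add relative errors in quadrature, weighted by exponent:
  (1·δV/V)² = (1×0.0370)² = 0.00137;  (-1·δt/t)² = (-1×0.0830)² = 0.00689
δQ/Q = √(0.00826) = 0.0909
Q = 0.179 L/s, so δQ = 0.0909 × 0.179 = 0.0163 L/s.

0.0163 L/s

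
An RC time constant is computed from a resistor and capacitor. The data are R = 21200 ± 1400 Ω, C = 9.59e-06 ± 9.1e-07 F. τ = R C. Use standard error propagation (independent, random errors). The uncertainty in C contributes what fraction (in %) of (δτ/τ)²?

(δτ/τ)² = (1·δR/R)² + (1·δC/C)²
  R term: (1×0.0660)² = 0.00436
  C term: (1×0.0949)² = 0.00900
Total = 0.0134. Share from C = 0.00900/0.0134 = 0.674.

67.4%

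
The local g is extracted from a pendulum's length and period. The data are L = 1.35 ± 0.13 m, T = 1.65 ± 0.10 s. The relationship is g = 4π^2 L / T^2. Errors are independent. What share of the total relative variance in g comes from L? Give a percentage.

38.7%

(δg/g)² = (1·δL/L)² + (-2·δT/T)²
  L term: (1×0.0963)² = 0.00927
  T term: (-2×0.0606)² = 0.0147
Total = 0.0240. Share from L = 0.00927/0.0240 = 0.387.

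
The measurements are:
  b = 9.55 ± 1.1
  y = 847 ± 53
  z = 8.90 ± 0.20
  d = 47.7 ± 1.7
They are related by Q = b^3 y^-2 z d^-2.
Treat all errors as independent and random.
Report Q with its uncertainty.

(4.75 ± 1.78) × 10^-6

Each factor contributes (exponent × relative error)² to (δQ/Q)²:
  (3·δb/b)² = (3×0.115)² = 0.119;  (-2·δy/y)² = (-2×0.0626)² = 0.0157;  (1·δz/z)² = (1×0.0225)² = 0.000505;  (-2·δd/d)² = (-2×0.0356)² = 0.00508
δQ/Q = √(0.141) = 0.375
Q = 4.75e-06, so δQ = 0.375 × 4.75e-06 = 1.78e-06.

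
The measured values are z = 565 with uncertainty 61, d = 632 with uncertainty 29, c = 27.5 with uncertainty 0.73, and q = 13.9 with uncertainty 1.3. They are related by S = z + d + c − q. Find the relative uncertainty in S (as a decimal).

S is a linear combination, so absolute uncertainties add in quadrature:
  (δz)² = 3720;  (δd)² = 841;  (δc)² = 0.533;  (δq)² = 1.69
δS = √(4560) = 67.6
S = 1210, so δS/S = 67.6/1210 = 0.0558.

0.0558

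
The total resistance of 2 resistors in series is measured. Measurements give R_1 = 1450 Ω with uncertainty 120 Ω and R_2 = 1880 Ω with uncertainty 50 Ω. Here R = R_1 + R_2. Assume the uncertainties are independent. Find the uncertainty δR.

130 Ω

For a sum/difference, combine absolute errors in quadrature:
  (δR_1)² = 14400;  (δR_2)² = 2500
δR = √(16900) = 130 Ω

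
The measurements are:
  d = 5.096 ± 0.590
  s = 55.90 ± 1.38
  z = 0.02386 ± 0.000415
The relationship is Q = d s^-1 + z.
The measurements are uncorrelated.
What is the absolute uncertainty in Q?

Let p = d·s^-1 = 0.09116. δp/p = √((1·δd/d)² + (-1·δs/s)²) = √(0.0134 + 0.000609) = 0.118, so δp = 0.0108.
Q = p + z: δQ = √(δp² + δz²) = √(0.000116 + 1.72e-07) = 0.0108

0.0108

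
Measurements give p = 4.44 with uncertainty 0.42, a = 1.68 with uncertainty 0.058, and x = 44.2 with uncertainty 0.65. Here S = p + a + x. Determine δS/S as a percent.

1.54%

For a sum/difference, combine absolute errors in quadrature:
  (δp)² = 0.176;  (δa)² = 0.00336;  (δx)² = 0.423
δS = √(0.602) = 0.776
S = 50.3, so δS/S = 0.776/50.3 = 0.0154.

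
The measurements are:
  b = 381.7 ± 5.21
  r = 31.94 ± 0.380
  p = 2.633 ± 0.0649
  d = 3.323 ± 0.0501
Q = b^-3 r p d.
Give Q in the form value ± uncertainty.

(5.025 ± 0.259) × 10^-6

For a monomial Q ∝ b^-3, r, p, d, fractional errors add in quadrature:
  (-3·δb/b)² = (-3×0.0136)² = 0.00168;  (1·δr/r)² = (1×0.0119)² = 0.000142;  (1·δp/p)² = (1×0.0246)² = 0.000608;  (1·δd/d)² = (1×0.0151)² = 0.000227
δQ/Q = √(0.00265) = 0.0515
Q = 5.025e-06, so δQ = 0.0515 × 5.025e-06 = 2.59e-07.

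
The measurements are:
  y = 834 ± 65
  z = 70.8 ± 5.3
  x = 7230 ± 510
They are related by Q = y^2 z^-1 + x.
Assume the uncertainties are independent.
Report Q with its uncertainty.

17100 ± 1770

Let p = y^2·z^-1 = 9820. δp/p = √((2·δy/y)² + (-1·δz/z)²) = √(0.0243 + 0.00560) = 0.173, so δp = 1700.
Q = p + x: δQ = √(δp² + δx²) = √(2.89e+06 + 2.6e+05) = 1770
Q = 17100.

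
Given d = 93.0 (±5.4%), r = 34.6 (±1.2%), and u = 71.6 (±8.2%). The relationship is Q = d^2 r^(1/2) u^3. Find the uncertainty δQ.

5.02e+09

For a monomial Q ∝ d^2, r^(1/2), u^3, fractional errors add in quadrature:
  (2·δd/d)² = (2×0.0540)² = 0.0117;  (½·δr/r)² = (0.5×0.0120)² = 3.6e-05;  (3·δu/u)² = (3×0.0820)² = 0.0605
δQ/Q = √(0.0722) = 0.269
Q = 1.87e+10, so δQ = 0.269 × 1.87e+10 = 5.02e+09.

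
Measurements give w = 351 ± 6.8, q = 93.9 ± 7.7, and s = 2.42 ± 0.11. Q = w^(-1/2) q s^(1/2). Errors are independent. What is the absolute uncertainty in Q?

0.668

Relative error in a monomial: (δQ/Q)² = Σ (nᵢ · δxᵢ/xᵢ)².
  (−½·δw/w)² = (-0.5×0.0194)² = 9.38e-05;  (1·δq/q)² = (1×0.0820)² = 0.00672;  (½·δs/s)² = (0.5×0.0455)² = 0.000517
δQ/Q = √(0.00733) = 0.0856
Q = 7.80, so δQ = 0.0856 × 7.80 = 0.668.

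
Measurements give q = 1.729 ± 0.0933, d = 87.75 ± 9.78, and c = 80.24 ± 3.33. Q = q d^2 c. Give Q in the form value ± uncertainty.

(1.068 ± 0.249) × 10^6

For a monomial Q ∝ q, d^2, c, fractional errors add in quadrature:
  (1·δq/q)² = (1×0.0540)² = 0.00291;  (2·δd/d)² = (2×0.111)² = 0.0497;  (1·δc/c)² = (1×0.0415)² = 0.00172
δQ/Q = √(0.0543) = 0.233
Q = 1.068e+06, so δQ = 0.233 × 1.068e+06 = 2.49e+05.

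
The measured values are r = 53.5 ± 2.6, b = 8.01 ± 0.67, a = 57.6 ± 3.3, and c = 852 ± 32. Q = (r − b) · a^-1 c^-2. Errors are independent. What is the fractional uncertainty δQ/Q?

0.111

Let u = r − b = 45.5. δu = √(δr² + δb²) = √(6.76 + 0.449) = 2.68, so δu/u = 0.0590.
Q is then a monomial in u, a, c:
δQ/Q = √((δu/u)² + (-1·δa/a)² + (-2·δc/c)²) = √(0.00348 + 0.00328 + 0.00564) = 0.111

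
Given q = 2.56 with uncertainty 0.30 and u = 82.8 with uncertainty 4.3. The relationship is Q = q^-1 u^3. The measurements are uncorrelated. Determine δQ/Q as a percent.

19.5%

Since Q is a product/quotient, work with relative uncertainties:
  (-1·δq/q)² = (-1×0.117)² = 0.0137;  (3·δu/u)² = (3×0.0519)² = 0.0243
δQ/Q = √(0.0380) = 0.195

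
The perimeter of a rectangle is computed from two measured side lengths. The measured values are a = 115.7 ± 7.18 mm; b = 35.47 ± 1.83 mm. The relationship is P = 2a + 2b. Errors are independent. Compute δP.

For a sum/difference, combine absolute errors in quadrature:
  (2·δa)² = 206;  (2·δb)² = 13.4
δP = √(220) = 14.8 mm

14.8 mm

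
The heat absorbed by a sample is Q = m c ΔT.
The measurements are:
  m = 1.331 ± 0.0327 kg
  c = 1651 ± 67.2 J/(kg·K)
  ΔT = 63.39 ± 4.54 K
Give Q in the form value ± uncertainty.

139300 ± 12000 J

For a monomial Q ∝ m, c, ΔT, fractional errors add in quadrature:
  (1·δm/m)² = (1×0.0246)² = 0.000604;  (1·δc/c)² = (1×0.0407)² = 0.00166;  (1·δΔT/ΔT)² = (1×0.0716)² = 0.00513
δQ/Q = √(0.00739) = 0.0860
Q = 139300 J, so δQ = 0.0860 × 139300 = 12000 J.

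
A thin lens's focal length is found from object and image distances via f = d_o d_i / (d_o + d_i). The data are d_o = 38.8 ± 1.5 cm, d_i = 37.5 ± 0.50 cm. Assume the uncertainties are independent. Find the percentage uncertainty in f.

2.02%

∂f/∂d_o = (d_i/(d_o+d_i))² = 0.242;  ∂f/∂d_i = (d_o/(d_o+d_i))² = 0.259
δf = √((∂f/∂d_o · δd_o)² + (∂f/∂d_i · δd_i)²) = √(0.131 + 0.0167) = 0.385 cm
f = 19.1 cm, so δf/f = 0.385/19.1 = 0.0202.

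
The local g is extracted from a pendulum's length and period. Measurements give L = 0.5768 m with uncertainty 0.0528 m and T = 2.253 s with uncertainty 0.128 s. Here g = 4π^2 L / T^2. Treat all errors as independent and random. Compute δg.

0.655 m/s^2

Products/powers → add relative errors in quadrature, weighted by exponent:
  (1·δL/L)² = (1×0.0915)² = 0.00838;  (-2·δT/T)² = (-2×0.0568)² = 0.0129
δg/g = √(0.0213) = 0.146
g = 4.486 m/s^2, so δg = 0.146 × 4.486 = 0.655 m/s^2.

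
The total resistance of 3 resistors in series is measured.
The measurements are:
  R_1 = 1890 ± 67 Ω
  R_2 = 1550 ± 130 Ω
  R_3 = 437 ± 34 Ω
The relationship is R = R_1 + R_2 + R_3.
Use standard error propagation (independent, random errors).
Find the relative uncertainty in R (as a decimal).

For a sum/difference, combine absolute errors in quadrature:
  (δR_1)² = 4490;  (δR_2)² = 16900;  (δR_3)² = 1160
δR = √(22500) = 150 Ω
R = 3880 Ω, so δR/R = 150/3880 = 0.0387.

0.0387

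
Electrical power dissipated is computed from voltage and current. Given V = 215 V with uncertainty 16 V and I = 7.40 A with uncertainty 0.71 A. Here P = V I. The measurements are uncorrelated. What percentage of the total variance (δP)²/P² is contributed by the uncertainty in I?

(δP/P)² = (1·δV/V)² + (1·δI/I)²
  V term: (1×0.0744)² = 0.00554
  I term: (1×0.0959)² = 0.00921
Total = 0.0147. Share from I = 0.00921/0.0147 = 0.624.

62.4%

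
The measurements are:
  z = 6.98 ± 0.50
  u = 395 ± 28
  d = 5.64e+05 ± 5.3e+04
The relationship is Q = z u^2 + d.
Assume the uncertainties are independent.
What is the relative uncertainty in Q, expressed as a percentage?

10.9%

Let p = z·u^2 = 1.09e+06. δp/p = √((1·δz/z)² + (2·δu/u)²) = √(0.00513 + 0.0201) = 0.159, so δp = 1.73e+05.
Q = p + d: δQ = √(δp² + δd²) = √(2.99e+10 + 2.81e+09) = 1.81e+05
Q = 1.65e+06, so δQ/Q = 1.81e+05/1.65e+06 = 0.109.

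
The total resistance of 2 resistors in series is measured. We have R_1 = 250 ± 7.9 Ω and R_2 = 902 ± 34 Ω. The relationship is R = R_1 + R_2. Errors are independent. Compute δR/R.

Each term contributes (cᵢ δxᵢ)² to (δR)²:
  (δR_1)² = 62.4;  (δR_2)² = 1160
δR = √(1220) = 34.9 Ω
R = 1150 Ω, so δR/R = 34.9/1150 = 0.0303.

0.0303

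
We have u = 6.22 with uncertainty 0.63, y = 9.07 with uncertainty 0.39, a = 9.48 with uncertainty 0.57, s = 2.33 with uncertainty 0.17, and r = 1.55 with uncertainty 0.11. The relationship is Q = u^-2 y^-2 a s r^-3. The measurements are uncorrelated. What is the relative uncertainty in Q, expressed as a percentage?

Products/powers → add relative errors in quadrature, weighted by exponent:
  (-2·δu/u)² = (-2×0.101)² = 0.0410;  (-2·δy/y)² = (-2×0.0430)² = 0.00740;  (1·δa/a)² = (1×0.0601)² = 0.00362;  (1·δs/s)² = (1×0.0730)² = 0.00532;  (-3·δr/r)² = (-3×0.0710)² = 0.0453
δQ/Q = √(0.103) = 0.320

32.0%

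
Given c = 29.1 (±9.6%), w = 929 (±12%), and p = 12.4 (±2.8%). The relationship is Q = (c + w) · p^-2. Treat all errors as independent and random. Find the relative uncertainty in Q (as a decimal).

Let u = c + w = 958. δu = √(δc² + δw²) = √(7.80 + 12400) = 112, so δu/u = 0.116.
Q is then a monomial in u, p:
δQ/Q = √((δu/u)² + (-2·δp/p)²) = √(0.0135 + 0.00314) = 0.129

0.129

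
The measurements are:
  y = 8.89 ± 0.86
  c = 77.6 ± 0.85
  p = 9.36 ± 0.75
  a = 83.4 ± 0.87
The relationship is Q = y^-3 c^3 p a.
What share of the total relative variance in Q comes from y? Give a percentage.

(δQ/Q)² = (-3·δy/y)² + (3·δc/c)² + (1·δp/p)² + (1·δa/a)²
  y term: (-3×0.0967)² = 0.0842
  c term: (3×0.0110)² = 0.00108
  p term: (1×0.0801)² = 0.00642
  a term: (1×0.0104)² = 0.000109
Total = 0.0918. Share from y = 0.0842/0.0918 = 0.917.

91.7%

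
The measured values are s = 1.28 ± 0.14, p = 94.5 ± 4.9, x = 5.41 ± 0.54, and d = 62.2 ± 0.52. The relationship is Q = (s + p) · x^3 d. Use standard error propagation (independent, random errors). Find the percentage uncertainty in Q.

Let u = s + p = 95.8. δu = √(δs² + δp²) = √(0.0196 + 24.0) = 4.90, so δu/u = 0.0512.
Q is then a monomial in u, x, d:
δQ/Q = √((δu/u)² + (3·δx/x)² + (1·δd/d)²) = √(0.00262 + 0.0897 + 6.99e-05) = 0.304

30.4%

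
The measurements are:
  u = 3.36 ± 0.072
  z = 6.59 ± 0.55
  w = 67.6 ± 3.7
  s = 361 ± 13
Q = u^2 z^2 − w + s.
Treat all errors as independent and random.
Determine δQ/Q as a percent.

10.9%

Let p = u^2·z^2 = 490. δp/p = √((2·δu/u)² + (2·δz/z)²) = √(0.00184 + 0.0279) = 0.172, so δp = 84.5.
Q = p − w + s: δQ = √(δp² + δw² + δs²) = √(7140 + 13.7 + 169) = 85.6
Q = 784, so δQ/Q = 85.6/784 = 0.109.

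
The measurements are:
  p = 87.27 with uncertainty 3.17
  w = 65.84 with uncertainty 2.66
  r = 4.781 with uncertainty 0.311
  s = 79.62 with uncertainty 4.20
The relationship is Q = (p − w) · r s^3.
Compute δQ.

1.33e+07

Let u = p − w = 21.43. δu = √(δp² + δw²) = √(10.0 + 7.08) = 4.14, so δu/u = 0.193.
Q is then a monomial in u, r, s:
δQ/Q = √((δu/u)² + (1·δr/r)² + (3·δs/s)²) = √(0.0373 + 0.00423 + 0.0250) = 0.258
Q = 5.171e+07, so δQ = 0.258 × 5.171e+07 = 1.33e+07.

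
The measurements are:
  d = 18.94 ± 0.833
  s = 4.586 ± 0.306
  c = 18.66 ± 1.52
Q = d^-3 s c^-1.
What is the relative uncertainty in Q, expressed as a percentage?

16.9%

Each factor contributes (exponent × relative error)² to (δQ/Q)²:
  (-3·δd/d)² = (-3×0.0440)² = 0.0174;  (1·δs/s)² = (1×0.0667)² = 0.00445;  (-1·δc/c)² = (-1×0.0815)² = 0.00664
δQ/Q = √(0.0285) = 0.169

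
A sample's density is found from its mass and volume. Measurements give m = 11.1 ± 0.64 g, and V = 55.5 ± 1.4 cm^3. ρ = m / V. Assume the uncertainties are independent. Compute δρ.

0.0126 g/cm^3

Products/powers → add relative errors in quadrature, weighted by exponent:
  (1·δm/m)² = (1×0.0577)² = 0.00332;  (-1·δV/V)² = (-1×0.0252)² = 0.000636
δρ/ρ = √(0.00396) = 0.0629
ρ = 0.200 g/cm^3, so δρ = 0.0629 × 0.200 = 0.0126 g/cm^3.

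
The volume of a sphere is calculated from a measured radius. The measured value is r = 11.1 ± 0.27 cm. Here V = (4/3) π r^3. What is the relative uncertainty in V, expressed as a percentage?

7.30%

For a monomial V ∝ r^3, fractional errors add in quadrature:
  (3·δr/r)² = (3×0.0243)² = 0.00533
δV/V = √(0.00533) = 0.0730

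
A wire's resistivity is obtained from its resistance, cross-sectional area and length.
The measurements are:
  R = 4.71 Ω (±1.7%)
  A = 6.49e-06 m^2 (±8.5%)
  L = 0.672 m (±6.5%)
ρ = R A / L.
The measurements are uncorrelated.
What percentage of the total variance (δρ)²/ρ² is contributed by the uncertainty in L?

(δρ/ρ)² = (1·δR/R)² + (1·δA/A)² + (-1·δL/L)²
  R term: (1×0.0170)² = 0.000289
  A term: (1×0.0850)² = 0.00723
  L term: (-1×0.0650)² = 0.00423
Total = 0.0117. Share from L = 0.00423/0.0117 = 0.360.

36.0%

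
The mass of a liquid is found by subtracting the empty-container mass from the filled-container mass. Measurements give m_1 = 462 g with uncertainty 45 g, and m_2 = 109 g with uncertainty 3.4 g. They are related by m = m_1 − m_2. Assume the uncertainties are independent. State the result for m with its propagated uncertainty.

353 ± 45.1 g

m is a linear combination, so absolute uncertainties add in quadrature:
  (δm_1)² = 2020;  (δm_2)² = 11.6
δm = √(2040) = 45.1 g
m = 353 g.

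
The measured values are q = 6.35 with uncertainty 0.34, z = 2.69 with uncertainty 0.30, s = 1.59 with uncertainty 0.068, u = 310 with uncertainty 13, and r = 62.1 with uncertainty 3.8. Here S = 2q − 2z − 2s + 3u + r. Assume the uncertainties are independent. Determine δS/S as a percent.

3.93%

S is a linear combination, so absolute uncertainties add in quadrature:
  (2·δq)² = 0.462;  (2·δz)² = 0.360;  (2·δs)² = 0.0185;  (3·δu)² = 1520;  (δr)² = 14.4
δS = √(1540) = 39.2
S = 996, so δS/S = 39.2/996 = 0.0393.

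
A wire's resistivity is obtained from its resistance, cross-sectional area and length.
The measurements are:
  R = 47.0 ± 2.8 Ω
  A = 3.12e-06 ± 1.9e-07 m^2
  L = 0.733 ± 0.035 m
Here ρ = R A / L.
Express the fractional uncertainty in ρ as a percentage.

Each factor contributes (exponent × relative error)² to (δρ/ρ)²:
  (1·δR/R)² = (1×0.0596)² = 0.00355;  (1·δA/A)² = (1×0.0609)² = 0.00371;  (-1·δL/L)² = (-1×0.0477)² = 0.00228
δρ/ρ = √(0.00954) = 0.0977

9.77%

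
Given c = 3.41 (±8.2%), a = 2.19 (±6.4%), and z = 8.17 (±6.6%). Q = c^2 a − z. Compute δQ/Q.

Let p = c^2·a = 25.5. δp/p = √((2·δc/c)² + (1·δa/a)²) = √(0.0269 + 0.00410) = 0.176, so δp = 4.48.
Q = p − z: δQ = √(δp² + δz²) = √(20.1 + 0.291) = 4.52
Q = 17.3, so δQ/Q = 4.52/17.3 = 0.261.

0.261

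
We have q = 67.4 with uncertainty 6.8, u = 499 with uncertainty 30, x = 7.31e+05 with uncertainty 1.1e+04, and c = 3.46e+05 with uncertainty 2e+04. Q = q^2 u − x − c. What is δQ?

4.78e+05

Let p = q^2·u = 2.27e+06. δp/p = √((2·δq/q)² + (1·δu/u)²) = √(0.0407 + 0.00361) = 0.211, so δp = 4.77e+05.
Q = p − x − c: δQ = √(δp² + δx² + δc²) = √(2.28e+11 + 1.21e+08 + 4e+08) = 4.78e+05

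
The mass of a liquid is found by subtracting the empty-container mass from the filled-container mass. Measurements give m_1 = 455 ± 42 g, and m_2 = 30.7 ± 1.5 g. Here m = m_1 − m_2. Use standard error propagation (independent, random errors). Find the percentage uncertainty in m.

For a sum/difference, combine absolute errors in quadrature:
  (δm_1)² = 1760;  (δm_2)² = 2.25
δm = √(1770) = 42.0 g
m = 424 g, so δm/m = 42.0/424 = 0.0990.

9.90%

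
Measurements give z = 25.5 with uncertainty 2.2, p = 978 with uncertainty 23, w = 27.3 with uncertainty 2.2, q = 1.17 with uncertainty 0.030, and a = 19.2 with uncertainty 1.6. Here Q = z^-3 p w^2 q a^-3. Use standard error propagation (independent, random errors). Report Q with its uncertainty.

Since Q is a product/quotient, work with relative uncertainties:
  (-3·δz/z)² = (-3×0.0863)² = 0.0670;  (1·δp/p)² = (1×0.0235)² = 0.000553;  (2·δw/w)² = (2×0.0806)² = 0.0260;  (1·δq/q)² = (1×0.0256)² = 0.000657;  (-3·δa/a)² = (-3×0.0833)² = 0.0625
δQ/Q = √(0.157) = 0.396
Q = 0.00727, so δQ = 0.396 × 0.00727 = 0.00288.

0.00727 ± 0.00288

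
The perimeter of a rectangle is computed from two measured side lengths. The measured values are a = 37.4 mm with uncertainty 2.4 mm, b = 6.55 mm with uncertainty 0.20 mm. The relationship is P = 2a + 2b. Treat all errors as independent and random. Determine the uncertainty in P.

For a sum/difference, combine absolute errors in quadrature:
  (2·δa)² = 23.0;  (2·δb)² = 0.160
δP = √(23.2) = 4.82 mm

4.82 mm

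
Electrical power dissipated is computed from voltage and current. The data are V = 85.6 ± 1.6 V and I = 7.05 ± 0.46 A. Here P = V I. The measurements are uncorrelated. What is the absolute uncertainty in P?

41.0 W

Relative error in a monomial: (δP/P)² = Σ (nᵢ · δxᵢ/xᵢ)².
  (1·δV/V)² = (1×0.0187)² = 0.000349;  (1·δI/I)² = (1×0.0652)² = 0.00426
δP/P = √(0.00461) = 0.0679
P = 603 W, so δP = 0.0679 × 603 = 41.0 W.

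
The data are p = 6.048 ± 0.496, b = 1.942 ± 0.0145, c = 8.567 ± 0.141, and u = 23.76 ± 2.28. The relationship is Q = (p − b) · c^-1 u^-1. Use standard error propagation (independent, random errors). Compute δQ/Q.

0.155

Let w = p − b = 4.106. δw = √(δp² + δb²) = √(0.246 + 0.000210) = 0.496, so δw/w = 0.121.
Q is then a monomial in w, c, u:
δQ/Q = √((δw/w)² + (-1·δc/c)² + (-1·δu/u)²) = √(0.0146 + 0.000271 + 0.00921) = 0.155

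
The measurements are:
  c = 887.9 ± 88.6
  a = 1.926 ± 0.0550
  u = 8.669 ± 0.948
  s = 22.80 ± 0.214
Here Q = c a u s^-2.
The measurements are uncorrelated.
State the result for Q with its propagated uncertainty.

28.52 ± 4.33

Q is a product of powers, so relative uncertainties combine in quadrature:
  (1·δc/c)² = (1×0.0998)² = 0.00996;  (1·δa/a)² = (1×0.0286)² = 0.000815;  (1·δu/u)² = (1×0.109)² = 0.0120;  (-2·δs/s)² = (-2×0.00939)² = 0.000352
δQ/Q = √(0.0231) = 0.152
Q = 28.52, so δQ = 0.152 × 28.52 = 4.33.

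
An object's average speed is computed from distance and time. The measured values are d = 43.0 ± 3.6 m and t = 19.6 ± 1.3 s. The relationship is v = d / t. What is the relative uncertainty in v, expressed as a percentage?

Products/powers → add relative errors in quadrature, weighted by exponent:
  (1·δd/d)² = (1×0.0837)² = 0.00701;  (-1·δt/t)² = (-1×0.0663)² = 0.00440
δv/v = √(0.0114) = 0.107

10.7%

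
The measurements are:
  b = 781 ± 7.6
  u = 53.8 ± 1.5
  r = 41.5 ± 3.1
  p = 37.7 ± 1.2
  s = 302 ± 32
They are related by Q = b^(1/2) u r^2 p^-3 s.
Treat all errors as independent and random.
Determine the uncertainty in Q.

3040

Products/powers → add relative errors in quadrature, weighted by exponent:
  (½·δb/b)² = (0.5×0.00973)² = 2.37e-05;  (1·δu/u)² = (1×0.0279)² = 0.000777;  (2·δr/r)² = (2×0.0747)² = 0.0223;  (-3·δp/p)² = (-3×0.0318)² = 0.00912;  (1·δs/s)² = (1×0.106)² = 0.0112
δQ/Q = √(0.0435) = 0.208
Q = 14600, so δQ = 0.208 × 14600 = 3040.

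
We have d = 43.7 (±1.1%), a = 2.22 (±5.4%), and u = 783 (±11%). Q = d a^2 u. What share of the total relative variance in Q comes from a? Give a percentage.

48.8%

(δQ/Q)² = (1·δd/d)² + (2·δa/a)² + (1·δu/u)²
  d term: (1×0.0110)² = 0.000121
  a term: (2×0.0540)² = 0.0117
  u term: (1×0.110)² = 0.0121
Total = 0.0239. Share from a = 0.0117/0.0239 = 0.488.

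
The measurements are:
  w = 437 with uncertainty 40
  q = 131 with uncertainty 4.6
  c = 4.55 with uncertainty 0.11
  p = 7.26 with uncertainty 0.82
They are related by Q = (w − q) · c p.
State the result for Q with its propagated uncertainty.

Let u = w − q = 306. δu = √(δw² + δq²) = √(1600 + 21.2) = 40.3, so δu/u = 0.132.
Q is then a monomial in u, c, p:
δQ/Q = √((δu/u)² + (1·δc/c)² + (1·δp/p)²) = √(0.0173 + 0.000584 + 0.0128) = 0.175
Q = 10100, so δQ = 0.175 × 10100 = 1770.

10100 ± 1770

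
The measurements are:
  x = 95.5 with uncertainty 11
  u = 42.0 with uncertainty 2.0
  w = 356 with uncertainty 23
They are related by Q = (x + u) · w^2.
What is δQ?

Let h = x + u = 138. δh = √(δx² + δu²) = √(121 + 4.00) = 11.2, so δh/h = 0.0813.
Q is then a monomial in h, w:
δQ/Q = √((δh/h)² + (2·δw/w)²) = √(0.00661 + 0.0167) = 0.153
Q = 1.74e+07, so δQ = 0.153 × 1.74e+07 = 2.66e+06.

2.66e+06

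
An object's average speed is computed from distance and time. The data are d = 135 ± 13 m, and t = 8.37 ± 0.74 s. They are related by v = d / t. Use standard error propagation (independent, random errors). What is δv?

2.11 m/s

Since v is a product/quotient, work with relative uncertainties:
  (1·δd/d)² = (1×0.0963)² = 0.00927;  (-1·δt/t)² = (-1×0.0884)² = 0.00782
δv/v = √(0.0171) = 0.131
v = 16.1 m/s, so δv = 0.131 × 16.1 = 2.11 m/s.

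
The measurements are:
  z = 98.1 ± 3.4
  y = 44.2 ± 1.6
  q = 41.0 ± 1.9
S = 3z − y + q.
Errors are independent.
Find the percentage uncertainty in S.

Absolute uncertainties add in quadrature for a linear combination:
  (3·δz)² = 104;  (δy)² = 2.56;  (δq)² = 3.61
δS = √(110) = 10.5
S = 291, so δS/S = 10.5/291 = 0.0361.

3.61%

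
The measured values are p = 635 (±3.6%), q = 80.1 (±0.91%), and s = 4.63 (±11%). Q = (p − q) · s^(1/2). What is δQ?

Let u = p − q = 555. δu = √(δp² + δq²) = √(523 + 0.531) = 22.9, so δu/u = 0.0412.
Q is then a monomial in u, s:
δQ/Q = √((δu/u)² + (½·δs/s)²) = √(0.00170 + 0.00302) = 0.0687
Q = 1190, so δQ = 0.0687 × 1190 = 82.1.

82.1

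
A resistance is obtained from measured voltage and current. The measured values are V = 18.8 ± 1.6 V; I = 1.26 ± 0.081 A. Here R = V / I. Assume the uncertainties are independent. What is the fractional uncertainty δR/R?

0.107

Products/powers → add relative errors in quadrature, weighted by exponent:
  (1·δV/V)² = (1×0.0851)² = 0.00724;  (-1·δI/I)² = (-1×0.0643)² = 0.00413
δR/R = √(0.0114) = 0.107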